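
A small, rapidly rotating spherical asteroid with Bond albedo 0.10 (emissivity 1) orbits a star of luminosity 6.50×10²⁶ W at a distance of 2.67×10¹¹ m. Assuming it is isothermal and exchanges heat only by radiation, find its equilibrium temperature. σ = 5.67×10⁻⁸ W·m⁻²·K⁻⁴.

T ≈ 232 K

First find the stellar flux at distance d: S = L/(4πd²) = 6.50×10²⁶/(4π·(2.67×10¹¹)²) = 725.6 W/m².
For an isothermal sphere, absorbed (1−a)S·πr² = emitted σ·4πr²·T⁴, so T⁴ = (1−a)S/(4σ).
T⁴ = 0.900·725.6/(4·5.67×10⁻⁸) = 2.879×10⁹ K⁴.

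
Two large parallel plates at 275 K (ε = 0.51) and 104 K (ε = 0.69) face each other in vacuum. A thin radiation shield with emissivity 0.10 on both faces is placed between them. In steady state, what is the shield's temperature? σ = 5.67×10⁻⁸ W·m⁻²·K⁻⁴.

In steady state the net flux on the hot side equals that on the cold side.
σ(T₁⁴−T_s⁴)/D₁ = σ(T_s⁴−T₂⁴)/D₂, with D₁ = 1/ε₁+1/ε_s−1 = 10.96, D₂ = 1/ε_s+1/ε₂−1 = 10.45.
Solve for T_s⁴: T_s⁴ = (D₂·T₁⁴ + D₁·T₂⁴)/(D₁+D₂) = 2.851×10⁹ K⁴.

T_s ≈ 231 K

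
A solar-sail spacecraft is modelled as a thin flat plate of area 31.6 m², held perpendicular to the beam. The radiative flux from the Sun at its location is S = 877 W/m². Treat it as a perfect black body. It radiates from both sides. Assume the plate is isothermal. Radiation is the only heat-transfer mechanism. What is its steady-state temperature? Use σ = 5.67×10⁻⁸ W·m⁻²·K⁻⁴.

T ≈ 297 K

At equilibrium, absorbed power = emitted power.
Absorbing cross-section = A = 31.60 m²; emitting surface = 2A = 63.20 m² (ratio 2).
S·A_cross = εσ·A_surf·T⁴  ⇒  T⁴ = S/(2σ).
T⁴ = 1.00·877/(2·5.67×10⁻⁸) = 7.734×10⁹ K⁴.
T = (7.734×10⁹)^(1/4).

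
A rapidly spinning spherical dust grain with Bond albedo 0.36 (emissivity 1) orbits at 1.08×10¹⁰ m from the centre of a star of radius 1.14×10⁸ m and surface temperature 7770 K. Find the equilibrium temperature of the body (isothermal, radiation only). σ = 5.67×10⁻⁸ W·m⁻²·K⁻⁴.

The star's surface emits σT_*⁴; at distance d the flux is S = σT_*⁴(R_*/d)².
S = 5.67×10⁻⁸·(7770)⁴·(1.14×10⁸/1.08×10¹⁰)² = 23030 W/m².
For an isothermal sphere T⁴ = (1−a)S/(4σ) = 6.498×10¹⁰ K⁴.

T ≈ 505 K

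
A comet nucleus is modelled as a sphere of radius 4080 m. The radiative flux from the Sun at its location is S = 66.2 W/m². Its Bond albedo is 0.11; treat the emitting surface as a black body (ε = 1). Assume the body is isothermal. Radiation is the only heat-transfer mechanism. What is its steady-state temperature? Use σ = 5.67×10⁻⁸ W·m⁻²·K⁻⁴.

T ≈ 127 K

At equilibrium, absorbed power = emitted power.
Absorbing cross-section = πr² = 5.230×10⁷ m²; emitting surface = 4πr² = 2.092×10⁸ m² (ratio 4).
(1−a)S·A_cross = εσ·A_surf·T⁴  ⇒  T⁴ = (1−a)S/(4σ).
T⁴ = 0.890·66.2/(4·5.67×10⁻⁸) = 2.598×10⁸ K⁴.
T = (2.598×10⁸)^(1/4).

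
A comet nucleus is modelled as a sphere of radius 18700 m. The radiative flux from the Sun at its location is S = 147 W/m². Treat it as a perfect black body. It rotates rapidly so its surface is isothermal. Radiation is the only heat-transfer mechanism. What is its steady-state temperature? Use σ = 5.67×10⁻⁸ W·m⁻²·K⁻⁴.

At equilibrium, absorbed power = emitted power.
Absorbing cross-section = πr² = 1.099×10⁹ m²; emitting surface = 4πr² = 4.394×10⁹ m² (ratio 4).
S·A_cross = εσ·A_surf·T⁴  ⇒  T⁴ = S/(4σ).
T⁴ = 1.00·147/(4·5.67×10⁻⁸) = 6.481×10⁸ K⁴.
T = (6.481×10⁸)^(1/4).

T ≈ 160 K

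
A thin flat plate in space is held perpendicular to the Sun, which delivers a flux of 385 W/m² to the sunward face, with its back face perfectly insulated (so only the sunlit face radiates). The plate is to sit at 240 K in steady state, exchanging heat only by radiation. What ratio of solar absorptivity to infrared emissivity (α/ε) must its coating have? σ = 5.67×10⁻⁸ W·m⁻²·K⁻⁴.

Balance: αS·A = εσ·1A·T⁴ ⇒ α/ε = σT⁴/S.
α/ε = 5.67×10⁻⁸·(240)⁴/385 = 5.67×10⁻⁸·3.318×10⁹/385.

α/ε ≈ 0.489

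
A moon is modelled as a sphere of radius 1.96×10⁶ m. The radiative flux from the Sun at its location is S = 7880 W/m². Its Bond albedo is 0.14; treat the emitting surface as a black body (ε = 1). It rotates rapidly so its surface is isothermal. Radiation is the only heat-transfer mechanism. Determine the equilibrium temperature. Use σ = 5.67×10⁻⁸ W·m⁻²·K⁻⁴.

T ≈ 416 K

At equilibrium, absorbed power = emitted power.
Absorbing cross-section = πr² = 1.207×10¹³ m²; emitting surface = 4πr² = 4.827×10¹³ m² (ratio 4).
(1−a)S·A_cross = εσ·A_surf·T⁴  ⇒  T⁴ = (1−a)S/(4σ).
T⁴ = 0.860·7880/(4·5.67×10⁻⁸) = 2.988×10¹⁰ K⁴.
T = (2.988×10¹⁰)^(1/4).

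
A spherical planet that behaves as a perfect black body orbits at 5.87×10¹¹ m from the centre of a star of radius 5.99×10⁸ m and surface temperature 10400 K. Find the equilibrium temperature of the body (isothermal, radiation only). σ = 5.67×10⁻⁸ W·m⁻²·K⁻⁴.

T ≈ 235 K

The star's surface emits σT_*⁴; at distance d the flux is S = σT_*⁴(R_*/d)².
S = 5.67×10⁻⁸·(10400)⁴·(5.99×10⁸/5.87×10¹¹)² = 690.7 W/m².
For an isothermal sphere T⁴ = (1−a)S/(4σ) = 3.045×10⁹ K⁴.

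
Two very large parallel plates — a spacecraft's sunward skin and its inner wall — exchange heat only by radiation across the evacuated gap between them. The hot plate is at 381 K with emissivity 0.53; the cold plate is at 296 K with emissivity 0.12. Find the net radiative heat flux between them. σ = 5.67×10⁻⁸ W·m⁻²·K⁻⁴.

For two infinite grey parallel plates, q = σ(T₁⁴ − T₂⁴)/(1/ε₁ + 1/ε₂ − 1).
T₁⁴ − T₂⁴ = 2.107×10¹⁰ − 7.677×10⁹ = 1.340×10¹⁰ K⁴.
1/ε₁ + 1/ε₂ − 1 = 1.887 + 8.333 − 1 = 9.220.
q = 5.67×10⁻⁸ × 1.340×10¹⁰ / 9.220.

q ≈ 82.4 W/m²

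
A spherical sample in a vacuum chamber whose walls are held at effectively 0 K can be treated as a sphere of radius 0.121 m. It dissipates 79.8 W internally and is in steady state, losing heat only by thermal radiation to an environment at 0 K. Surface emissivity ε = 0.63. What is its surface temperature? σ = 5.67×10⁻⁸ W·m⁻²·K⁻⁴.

T ≈ 332 K

Steady state: internal power = radiated power, P = εσA T⁴.
Radiating area A = 4πr² = 0.1840 m².
T⁴ = P/(εσA) = 79.8/(0.63·5.67×10⁻⁸·0.1840) = 1.214×10¹⁰ K⁴.
T = (1.214×10¹⁰)^(1/4).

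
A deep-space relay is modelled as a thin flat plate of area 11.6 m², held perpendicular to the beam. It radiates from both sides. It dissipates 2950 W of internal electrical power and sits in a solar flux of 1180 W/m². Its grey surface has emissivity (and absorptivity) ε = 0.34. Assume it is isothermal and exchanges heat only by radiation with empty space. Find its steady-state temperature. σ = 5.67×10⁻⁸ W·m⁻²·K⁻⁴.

T ≈ 361 K

At steady state, absorbed solar power + internal power = radiated power.
Absorbed: α·S·A_cross = 0.34·1180·11.60 = 4654 W (cross-section A).
Total input = 4654 + 2950 = 7604 W.
Radiated: εσ·A_surf·T⁴ with A_surf = 2A = 23.20 m².
T⁴ = 7604/(0.34·5.67×10⁻⁸·23.20) = 1.700×10¹⁰ K⁴.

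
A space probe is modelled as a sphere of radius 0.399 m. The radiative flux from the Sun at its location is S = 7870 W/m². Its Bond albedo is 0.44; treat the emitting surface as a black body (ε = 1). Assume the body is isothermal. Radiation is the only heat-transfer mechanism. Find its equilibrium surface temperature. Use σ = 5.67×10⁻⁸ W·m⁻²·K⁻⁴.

At equilibrium, absorbed power = emitted power.
Absorbing cross-section = πr² = 0.5001 m²; emitting surface = 4πr² = 2.001 m² (ratio 4).
(1−a)S·A_cross = εσ·A_surf·T⁴  ⇒  T⁴ = (1−a)S/(4σ).
T⁴ = 0.560·7870/(4·5.67×10⁻⁸) = 1.943×10¹⁰ K⁴.
T = (1.943×10¹⁰)^(1/4).

T ≈ 373 K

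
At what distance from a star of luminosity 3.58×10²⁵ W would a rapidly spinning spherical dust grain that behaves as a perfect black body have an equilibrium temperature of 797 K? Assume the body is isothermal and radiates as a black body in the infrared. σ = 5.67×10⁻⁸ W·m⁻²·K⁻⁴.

d ≈ 5.58×10⁹ m

For an isothermal black-emitting sphere, (1−a)S·πr² = σ·4πr²·T⁴ ⇒ S = 4σT⁴/(1−a).
S = 4·5.67×10⁻⁸·(797)⁴/1.00 = 91510 W/m².
Flux falls as S = L/(4πd²), so d = √(L/(4πS)) = √(3.58×10²⁵/(4π·91510)).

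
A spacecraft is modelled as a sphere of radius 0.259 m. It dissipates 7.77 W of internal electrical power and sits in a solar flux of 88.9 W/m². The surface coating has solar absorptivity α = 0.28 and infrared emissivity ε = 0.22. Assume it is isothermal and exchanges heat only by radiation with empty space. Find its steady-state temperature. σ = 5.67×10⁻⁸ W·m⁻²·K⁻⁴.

At steady state, absorbed solar power + internal power = radiated power.
Absorbed: α·S·A_cross = 0.28·88.9·0.2107 = 5.246 W (cross-section πr²).
Total input = 5.246 + 7.77 = 13.02 W.
Radiated: εσ·A_surf·T⁴ with A_surf = 4πr² = 0.8430 m².
T⁴ = 13.02/(0.22·5.67×10⁻⁸·0.8430) = 1.238×10⁹ K⁴.

T ≈ 188 K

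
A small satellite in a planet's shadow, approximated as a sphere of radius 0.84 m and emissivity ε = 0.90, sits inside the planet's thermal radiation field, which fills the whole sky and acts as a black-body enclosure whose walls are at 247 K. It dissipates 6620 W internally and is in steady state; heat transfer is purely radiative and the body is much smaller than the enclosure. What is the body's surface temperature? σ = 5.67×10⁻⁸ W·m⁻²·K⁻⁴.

T ≈ 368 K

For a small grey body in a large enclosure, net radiated power = εσA(T⁴ − T_w⁴).
Steady state: P = εσA(T⁴ − T_w⁴) with A = 4πr² = 8.867 m².
T⁴ = P/(εσA) + T_w⁴ = 6620/(0.90·5.67×10⁻⁸·8.867) + (247)⁴
    = 1.463×10¹⁰ + 3.722×10⁹ = 1.835×10¹⁰ K⁴.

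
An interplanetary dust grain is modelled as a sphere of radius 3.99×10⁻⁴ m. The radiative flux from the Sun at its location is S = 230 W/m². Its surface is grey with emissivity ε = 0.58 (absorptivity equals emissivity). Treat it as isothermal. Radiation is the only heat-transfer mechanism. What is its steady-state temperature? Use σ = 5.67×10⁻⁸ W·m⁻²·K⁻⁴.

T ≈ 178 K

At equilibrium, absorbed power = emitted power.
Absorbing cross-section = πr² = 5.001×10⁻⁷ m²; emitting surface = 4πr² = 2.001×10⁻⁶ m² (ratio 4).
εS·A_cross = εσ·A_surf·T⁴  ⇒  T⁴ = S/(4σ)   (ε cancels).
T⁴ = 230/(4·5.67×10⁻⁸) = 1.014×10⁹ K⁴.
T = (1.014×10⁹)^(1/4).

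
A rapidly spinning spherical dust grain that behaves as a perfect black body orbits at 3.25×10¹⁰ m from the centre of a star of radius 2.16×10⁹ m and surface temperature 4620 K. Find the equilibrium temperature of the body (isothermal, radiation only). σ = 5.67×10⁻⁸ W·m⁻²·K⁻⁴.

The star's surface emits σT_*⁴; at distance d the flux is S = σT_*⁴(R_*/d)².
S = 5.67×10⁻⁸·(4620)⁴·(2.16×10⁹/3.25×10¹⁰)² = 1.141×10⁵ W/m².
For an isothermal sphere T⁴ = (1−a)S/(4σ) = 5.031×10¹¹ K⁴.

T ≈ 842 K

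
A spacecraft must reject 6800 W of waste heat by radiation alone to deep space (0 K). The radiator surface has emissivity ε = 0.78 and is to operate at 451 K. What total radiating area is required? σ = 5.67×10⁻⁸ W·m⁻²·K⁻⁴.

P = εσA T⁴ ⇒ A = P/(εσT⁴).
T⁴ = 4.137×10¹⁰ K⁴.
A = 6800/(0.78 × 5.67×10⁻⁸ × 4.137×10¹⁰).

A ≈ 3.72 m²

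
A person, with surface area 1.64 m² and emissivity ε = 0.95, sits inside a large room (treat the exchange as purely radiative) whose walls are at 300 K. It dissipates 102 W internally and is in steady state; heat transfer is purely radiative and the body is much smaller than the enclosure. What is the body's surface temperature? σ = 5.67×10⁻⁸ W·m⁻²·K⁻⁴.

T ≈ 310 K

For a small grey body in a large enclosure, net radiated power = εσA(T⁴ − T_w⁴).
Steady state: P = εσA(T⁴ − T_w⁴) with A = 1.64 m².
T⁴ = P/(εσA) + T_w⁴ = 102/(0.95·5.67×10⁻⁸·1.640) + (300)⁴
    = 1.155×10⁹ + 8.100×10⁹ = 9.255×10⁹ K⁴.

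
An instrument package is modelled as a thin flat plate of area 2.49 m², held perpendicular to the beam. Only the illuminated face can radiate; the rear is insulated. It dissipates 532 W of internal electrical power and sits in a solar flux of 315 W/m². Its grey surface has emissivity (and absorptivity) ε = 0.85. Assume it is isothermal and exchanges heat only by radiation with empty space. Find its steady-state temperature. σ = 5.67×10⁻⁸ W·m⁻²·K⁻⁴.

At steady state, absorbed solar power + internal power = radiated power.
Absorbed: α·S·A_cross = 0.85·315·2.490 = 666.7 W (cross-section A).
Total input = 666.7 + 532 = 1199 W.
Radiated: εσ·A_surf·T⁴ with A_surf = A = 2.490 m².
T⁴ = 1199/(0.85·5.67×10⁻⁸·2.490) = 9.989×10⁹ K⁴.

T ≈ 316 K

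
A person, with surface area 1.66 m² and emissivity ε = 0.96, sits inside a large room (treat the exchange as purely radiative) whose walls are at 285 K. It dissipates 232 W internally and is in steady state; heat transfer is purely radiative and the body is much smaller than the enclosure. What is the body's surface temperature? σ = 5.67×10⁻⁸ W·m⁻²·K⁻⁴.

For a small grey body in a large enclosure, net radiated power = εσA(T⁴ − T_w⁴).
Steady state: P = εσA(T⁴ − T_w⁴) with A = 1.66 m².
T⁴ = P/(εσA) + T_w⁴ = 232/(0.96·5.67×10⁻⁸·1.660) + (285)⁴
    = 2.568×10⁹ + 6.598×10⁹ = 9.165×10⁹ K⁴.

T ≈ 309 K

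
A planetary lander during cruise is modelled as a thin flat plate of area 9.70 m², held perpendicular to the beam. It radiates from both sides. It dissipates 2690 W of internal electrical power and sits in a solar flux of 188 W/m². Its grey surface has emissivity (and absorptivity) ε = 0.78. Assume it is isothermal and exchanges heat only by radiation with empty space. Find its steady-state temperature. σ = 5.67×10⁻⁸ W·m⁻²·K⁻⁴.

T ≈ 263 K

At steady state, absorbed solar power + internal power = radiated power.
Absorbed: α·S·A_cross = 0.78·188·9.700 = 1422 W (cross-section A).
Total input = 1422 + 2690 = 4112 W.
Radiated: εσ·A_surf·T⁴ with A_surf = 2A = 19.40 m².
T⁴ = 4112/(0.78·5.67×10⁻⁸·19.40) = 4.793×10⁹ K⁴.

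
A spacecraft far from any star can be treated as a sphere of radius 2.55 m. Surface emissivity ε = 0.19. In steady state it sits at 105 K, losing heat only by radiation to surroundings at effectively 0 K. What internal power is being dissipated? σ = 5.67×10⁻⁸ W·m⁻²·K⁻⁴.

P ≈ 107 W

Steady state: P = εσA T⁴.
A = 4πr² = 81.71 m²; T⁴ = (105)⁴ = 1.216×10⁸ K⁴.
P = 0.19 × 5.67×10⁻⁸ × 81.71 × 1.216×10⁸.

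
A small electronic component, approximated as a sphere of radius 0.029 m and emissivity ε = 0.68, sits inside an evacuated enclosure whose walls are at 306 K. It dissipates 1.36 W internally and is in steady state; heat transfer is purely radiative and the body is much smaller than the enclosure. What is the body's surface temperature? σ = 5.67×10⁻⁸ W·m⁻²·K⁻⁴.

T ≈ 332 K

For a small grey body in a large enclosure, net radiated power = εσA(T⁴ − T_w⁴).
Steady state: P = εσA(T⁴ − T_w⁴) with A = 4πr² = 0.01057 m².
T⁴ = P/(εσA) + T_w⁴ = 1.36/(0.68·5.67×10⁻⁸·0.01057) + (306)⁴
    = 3.338×10⁹ + 8.768×10⁹ = 1.211×10¹⁰ K⁴.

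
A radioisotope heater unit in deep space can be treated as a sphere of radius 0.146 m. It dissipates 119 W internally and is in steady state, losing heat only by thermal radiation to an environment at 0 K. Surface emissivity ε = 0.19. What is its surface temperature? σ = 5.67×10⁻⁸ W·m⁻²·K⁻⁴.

T ≈ 451 K

Steady state: internal power = radiated power, P = εσA T⁴.
Radiating area A = 4πr² = 0.2679 m².
T⁴ = P/(εσA) = 119/(0.19·5.67×10⁻⁸·0.2679) = 4.124×10¹⁰ K⁴.
T = (4.124×10¹⁰)^(1/4).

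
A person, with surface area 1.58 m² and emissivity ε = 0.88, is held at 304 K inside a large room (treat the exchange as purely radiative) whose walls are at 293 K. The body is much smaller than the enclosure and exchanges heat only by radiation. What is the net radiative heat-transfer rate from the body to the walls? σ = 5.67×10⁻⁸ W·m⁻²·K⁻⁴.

P_net ≈ 92.3 W

For a small grey body in a large enclosure: P_net = εσA(T_body⁴ − T_wall⁴).
A = 1.58 m²; T_body⁴ − T_wall⁴ = 8.541×10⁹ − 7.370×10⁹ = 1.171×10⁹ K⁴.
|P_net| = 0.88·5.67×10⁻⁸·1.580·1.171×10⁹.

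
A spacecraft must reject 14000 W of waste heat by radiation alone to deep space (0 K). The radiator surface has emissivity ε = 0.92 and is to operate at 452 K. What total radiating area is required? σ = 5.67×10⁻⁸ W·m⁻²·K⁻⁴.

A ≈ 6.43 m²

P = εσA T⁴ ⇒ A = P/(εσT⁴).
T⁴ = 4.174×10¹⁰ K⁴.
A = 14000/(0.92 × 5.67×10⁻⁸ × 4.174×10¹⁰).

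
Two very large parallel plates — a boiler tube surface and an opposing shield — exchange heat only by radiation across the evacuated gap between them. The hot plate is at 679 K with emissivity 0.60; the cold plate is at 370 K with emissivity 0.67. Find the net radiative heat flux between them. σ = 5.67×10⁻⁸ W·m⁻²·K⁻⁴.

For two infinite grey parallel plates, q = σ(T₁⁴ − T₂⁴)/(1/ε₁ + 1/ε₂ − 1).
T₁⁴ − T₂⁴ = 2.126×10¹¹ − 1.874×10¹⁰ = 1.938×10¹¹ K⁴.
1/ε₁ + 1/ε₂ − 1 = 1.667 + 1.493 − 1 = 2.159.
q = 5.67×10⁻⁸ × 1.938×10¹¹ / 2.159.

q ≈ 5090 W/m²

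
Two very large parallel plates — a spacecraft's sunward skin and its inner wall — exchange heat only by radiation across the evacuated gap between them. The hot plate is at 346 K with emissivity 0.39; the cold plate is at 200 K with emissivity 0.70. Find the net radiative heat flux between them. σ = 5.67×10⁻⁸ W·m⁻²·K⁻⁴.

For two infinite grey parallel plates, q = σ(T₁⁴ − T₂⁴)/(1/ε₁ + 1/ε₂ − 1).
T₁⁴ − T₂⁴ = 1.433×10¹⁰ − 1.600×10⁹ = 1.273×10¹⁰ K⁴.
1/ε₁ + 1/ε₂ − 1 = 2.564 + 1.429 − 1 = 2.993.
q = 5.67×10⁻⁸ × 1.273×10¹⁰ / 2.993.

q ≈ 241 W/m²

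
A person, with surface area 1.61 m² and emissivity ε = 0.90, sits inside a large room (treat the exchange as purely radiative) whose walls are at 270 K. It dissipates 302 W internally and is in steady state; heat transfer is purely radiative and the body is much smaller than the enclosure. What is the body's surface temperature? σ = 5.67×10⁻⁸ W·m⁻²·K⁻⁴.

For a small grey body in a large enclosure, net radiated power = εσA(T⁴ − T_w⁴).
Steady state: P = εσA(T⁴ − T_w⁴) with A = 1.61 m².
T⁴ = P/(εσA) + T_w⁴ = 302/(0.90·5.67×10⁻⁸·1.610) + (270)⁴
    = 3.676×10⁹ + 5.314×10⁹ = 8.990×10⁹ K⁴.

T ≈ 308 K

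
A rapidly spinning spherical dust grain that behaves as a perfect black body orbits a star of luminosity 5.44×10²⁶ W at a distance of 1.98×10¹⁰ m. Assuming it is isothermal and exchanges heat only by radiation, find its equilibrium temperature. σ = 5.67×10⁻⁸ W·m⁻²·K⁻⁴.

T ≈ 835 K

First find the stellar flux at distance d: S = L/(4πd²) = 5.44×10²⁶/(4π·(1.98×10¹⁰)²) = 1.104×10⁵ W/m².
For an isothermal sphere, absorbed (1−a)S·πr² = emitted σ·4πr²·T⁴, so T⁴ = (1−a)S/(4σ).
T⁴ = 1.00·1.104×10⁵/(4·5.67×10⁻⁸) = 4.869×10¹¹ K⁴.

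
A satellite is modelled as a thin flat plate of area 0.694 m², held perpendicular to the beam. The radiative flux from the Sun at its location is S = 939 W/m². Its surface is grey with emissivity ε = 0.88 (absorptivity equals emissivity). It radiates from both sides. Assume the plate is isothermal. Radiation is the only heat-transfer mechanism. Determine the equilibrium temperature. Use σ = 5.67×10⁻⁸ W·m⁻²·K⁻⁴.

At equilibrium, absorbed power = emitted power.
Absorbing cross-section = A = 0.6940 m²; emitting surface = 2A = 1.388 m² (ratio 2).
εS·A_cross = εσ·A_surf·T⁴  ⇒  T⁴ = S/(2σ)   (ε cancels).
T⁴ = 939/(2·5.67×10⁻⁸) = 8.280×10⁹ K⁴.
T = (8.280×10⁹)^(1/4).

T ≈ 302 K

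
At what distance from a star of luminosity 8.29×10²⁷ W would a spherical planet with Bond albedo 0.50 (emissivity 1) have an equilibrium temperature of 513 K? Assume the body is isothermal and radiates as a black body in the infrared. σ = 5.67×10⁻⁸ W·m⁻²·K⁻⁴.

d ≈ 1.45×10¹¹ m

For an isothermal black-emitting sphere, (1−a)S·πr² = σ·4πr²·T⁴ ⇒ S = 4σT⁴/(1−a).
S = 4·5.67×10⁻⁸·(513)⁴/0.500 = 31420 W/m².
Flux falls as S = L/(4πd²), so d = √(L/(4πS)) = √(8.29×10²⁷/(4π·31420)).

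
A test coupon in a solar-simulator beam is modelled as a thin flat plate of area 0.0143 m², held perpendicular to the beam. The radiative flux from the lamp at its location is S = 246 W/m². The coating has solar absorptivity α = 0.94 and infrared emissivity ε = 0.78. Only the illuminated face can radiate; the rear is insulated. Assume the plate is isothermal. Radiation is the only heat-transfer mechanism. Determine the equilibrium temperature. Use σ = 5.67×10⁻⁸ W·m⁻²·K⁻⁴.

T ≈ 269 K

At equilibrium, absorbed power = emitted power.
Absorbing cross-section = A = 0.01430 m²; emitting surface = A = 0.01430 m² (ratio 1).
αS·A_cross = εσ·A_surf·T⁴  ⇒  T⁴ = αS/(ε·1σ).
T⁴ = 0.940·246/(0.78·1·5.67×10⁻⁸) = 5.229×10⁹ K⁴.
T = (5.229×10⁹)^(1/4).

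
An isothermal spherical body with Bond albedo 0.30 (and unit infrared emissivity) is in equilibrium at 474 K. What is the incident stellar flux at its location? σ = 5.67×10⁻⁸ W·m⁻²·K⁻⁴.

S ≈ 16400 W/m²

(1−a)S·πr² = σ·4πr²·T⁴ ⇒ S = 4σT⁴/(1−a).
S = 4·5.67×10⁻⁸·5.048×10¹⁰/0.700.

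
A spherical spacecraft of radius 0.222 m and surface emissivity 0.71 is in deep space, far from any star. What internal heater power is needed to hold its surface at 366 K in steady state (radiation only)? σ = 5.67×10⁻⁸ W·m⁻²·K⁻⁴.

P ≈ 447 W

P = εσ·4πr²·T⁴.
4πr² = 0.6193 m²; T⁴ = 1.794×10¹⁰ K⁴.
P = 0.71·5.67×10⁻⁸·0.6193·1.794×10¹⁰.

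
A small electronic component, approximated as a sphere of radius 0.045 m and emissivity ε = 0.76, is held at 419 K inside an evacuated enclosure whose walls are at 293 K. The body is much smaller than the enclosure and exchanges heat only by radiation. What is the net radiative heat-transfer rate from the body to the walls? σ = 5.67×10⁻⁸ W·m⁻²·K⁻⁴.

P_net ≈ 25.7 W

For a small grey body in a large enclosure: P_net = εσA(T_body⁴ − T_wall⁴).
A = 4πr² = 0.02545 m²; T_body⁴ − T_wall⁴ = 3.082×10¹⁰ − 7.370×10⁹ = 2.345×10¹⁰ K⁴.
|P_net| = 0.76·5.67×10⁻⁸·0.02545·2.345×10¹⁰.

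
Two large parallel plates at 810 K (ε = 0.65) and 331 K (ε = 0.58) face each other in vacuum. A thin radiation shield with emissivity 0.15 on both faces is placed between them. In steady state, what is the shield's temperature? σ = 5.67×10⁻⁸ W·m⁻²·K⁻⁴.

In steady state the net flux on the hot side equals that on the cold side.
σ(T₁⁴−T_s⁴)/D₁ = σ(T_s⁴−T₂⁴)/D₂, with D₁ = 1/ε₁+1/ε_s−1 = 7.205, D₂ = 1/ε_s+1/ε₂−1 = 7.391.
Solve for T_s⁴: T_s⁴ = (D₂·T₁⁴ + D₁·T₂⁴)/(D₁+D₂) = 2.239×10¹¹ K⁴.

T_s ≈ 688 K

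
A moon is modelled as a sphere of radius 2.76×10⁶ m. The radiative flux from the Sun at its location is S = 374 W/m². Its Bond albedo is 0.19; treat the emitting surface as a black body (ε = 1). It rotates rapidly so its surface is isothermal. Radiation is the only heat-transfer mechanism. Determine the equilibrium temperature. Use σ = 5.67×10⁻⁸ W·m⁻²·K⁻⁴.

T ≈ 191 K

At equilibrium, absorbed power = emitted power.
Absorbing cross-section = πr² = 2.393×10¹³ m²; emitting surface = 4πr² = 9.573×10¹³ m² (ratio 4).
(1−a)S·A_cross = εσ·A_surf·T⁴  ⇒  T⁴ = (1−a)S/(4σ).
T⁴ = 0.810·374/(4·5.67×10⁻⁸) = 1.336×10⁹ K⁴.
T = (1.336×10⁹)^(1/4).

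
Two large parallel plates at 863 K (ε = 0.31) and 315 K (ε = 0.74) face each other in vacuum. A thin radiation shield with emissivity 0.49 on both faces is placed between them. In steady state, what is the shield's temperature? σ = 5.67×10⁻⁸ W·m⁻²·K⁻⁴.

T_s ≈ 673 K

In steady state the net flux on the hot side equals that on the cold side.
σ(T₁⁴−T_s⁴)/D₁ = σ(T_s⁴−T₂⁴)/D₂, with D₁ = 1/ε₁+1/ε_s−1 = 4.267, D₂ = 1/ε_s+1/ε₂−1 = 2.392.
Solve for T_s⁴: T_s⁴ = (D₂·T₁⁴ + D₁·T₂⁴)/(D₁+D₂) = 2.056×10¹¹ K⁴.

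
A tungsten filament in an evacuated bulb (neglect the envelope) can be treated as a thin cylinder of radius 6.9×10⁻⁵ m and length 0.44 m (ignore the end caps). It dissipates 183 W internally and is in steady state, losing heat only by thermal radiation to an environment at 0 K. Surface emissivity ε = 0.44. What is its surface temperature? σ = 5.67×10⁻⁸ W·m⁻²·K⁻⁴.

T ≈ 2490 K

Steady state: internal power = radiated power, P = εσA T⁴.
Radiating area A = 2πrL = 1.908×10⁻⁴ m².
T⁴ = P/(εσA) = 183/(0.44·5.67×10⁻⁸·1.908×10⁻⁴) = 3.845×10¹³ K⁴.
T = (3.845×10¹³)^(1/4).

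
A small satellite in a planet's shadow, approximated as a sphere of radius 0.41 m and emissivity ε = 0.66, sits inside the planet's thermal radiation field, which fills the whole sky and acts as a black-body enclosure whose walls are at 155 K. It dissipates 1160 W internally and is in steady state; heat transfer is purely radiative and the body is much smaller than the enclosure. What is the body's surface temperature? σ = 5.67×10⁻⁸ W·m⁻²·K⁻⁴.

T ≈ 351 K

For a small grey body in a large enclosure, net radiated power = εσA(T⁴ − T_w⁴).
Steady state: P = εσA(T⁴ − T_w⁴) with A = 4πr² = 2.112 m².
T⁴ = P/(εσA) + T_w⁴ = 1160/(0.66·5.67×10⁻⁸·2.112) + (155)⁴
    = 1.467×10¹⁰ + 5.772×10⁸ = 1.525×10¹⁰ K⁴.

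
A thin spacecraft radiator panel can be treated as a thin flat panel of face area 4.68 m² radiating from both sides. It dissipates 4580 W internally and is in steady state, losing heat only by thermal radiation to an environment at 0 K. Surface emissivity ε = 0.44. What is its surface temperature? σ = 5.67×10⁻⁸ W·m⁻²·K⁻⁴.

T ≈ 374 K

Steady state: internal power = radiated power, P = εσA T⁴.
Radiating area A = 2·4.68 = 9.360 m².
T⁴ = P/(εσA) = 4580/(0.44·5.67×10⁻⁸·9.360) = 1.961×10¹⁰ K⁴.
T = (1.961×10¹⁰)^(1/4).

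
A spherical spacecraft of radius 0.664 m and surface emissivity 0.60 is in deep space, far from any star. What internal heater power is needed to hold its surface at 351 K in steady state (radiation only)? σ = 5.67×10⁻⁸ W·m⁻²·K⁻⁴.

P = εσ·4πr²·T⁴.
4πr² = 5.540 m²; T⁴ = 1.518×10¹⁰ K⁴.
P = 0.60·5.67×10⁻⁸·5.540·1.518×10¹⁰.

P ≈ 2860 W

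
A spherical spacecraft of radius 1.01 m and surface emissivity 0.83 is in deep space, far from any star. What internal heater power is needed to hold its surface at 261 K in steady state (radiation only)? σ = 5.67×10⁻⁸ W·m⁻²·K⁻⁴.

P = εσ·4πr²·T⁴.
4πr² = 12.82 m²; T⁴ = 4.640×10⁹ K⁴.
P = 0.83·5.67×10⁻⁸·12.82·4.640×10⁹.

P ≈ 2800 W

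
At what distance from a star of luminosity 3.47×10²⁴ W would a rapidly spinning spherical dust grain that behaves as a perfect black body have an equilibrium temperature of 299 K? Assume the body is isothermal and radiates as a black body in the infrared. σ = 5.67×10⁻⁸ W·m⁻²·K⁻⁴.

d ≈ 1.23×10¹⁰ m

For an isothermal black-emitting sphere, (1−a)S·πr² = σ·4πr²·T⁴ ⇒ S = 4σT⁴/(1−a).
S = 4·5.67×10⁻⁸·(299)⁴/1.00 = 1813 W/m².
Flux falls as S = L/(4πd²), so d = √(L/(4πS)) = √(3.47×10²⁴/(4π·1813)).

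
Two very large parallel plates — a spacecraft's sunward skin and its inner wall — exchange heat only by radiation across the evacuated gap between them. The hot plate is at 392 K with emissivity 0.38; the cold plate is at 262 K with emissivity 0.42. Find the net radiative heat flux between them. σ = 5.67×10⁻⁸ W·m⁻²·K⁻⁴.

For two infinite grey parallel plates, q = σ(T₁⁴ − T₂⁴)/(1/ε₁ + 1/ε₂ − 1).
T₁⁴ − T₂⁴ = 2.361×10¹⁰ − 4.712×10⁹ = 1.890×10¹⁰ K⁴.
1/ε₁ + 1/ε₂ − 1 = 2.632 + 2.381 − 1 = 4.013.
q = 5.67×10⁻⁸ × 1.890×10¹⁰ / 4.013.

q ≈ 267 W/m²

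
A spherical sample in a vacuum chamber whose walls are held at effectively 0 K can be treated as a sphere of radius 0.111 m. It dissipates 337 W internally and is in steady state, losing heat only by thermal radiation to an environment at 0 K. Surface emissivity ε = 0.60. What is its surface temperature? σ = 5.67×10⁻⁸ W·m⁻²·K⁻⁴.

Steady state: internal power = radiated power, P = εσA T⁴.
Radiating area A = 4πr² = 0.1548 m².
T⁴ = P/(εσA) = 337/(0.60·5.67×10⁻⁸·0.1548) = 6.398×10¹⁰ K⁴.
T = (6.398×10¹⁰)^(1/4).

T ≈ 503 K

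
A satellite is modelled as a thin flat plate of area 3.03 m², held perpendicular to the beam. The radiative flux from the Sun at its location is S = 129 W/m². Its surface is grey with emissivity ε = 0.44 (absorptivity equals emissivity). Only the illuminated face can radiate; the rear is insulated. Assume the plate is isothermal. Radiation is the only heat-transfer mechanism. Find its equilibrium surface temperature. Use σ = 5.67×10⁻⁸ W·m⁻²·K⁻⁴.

At equilibrium, absorbed power = emitted power.
Absorbing cross-section = A = 3.030 m²; emitting surface = A = 3.030 m² (ratio 1).
εS·A_cross = εσ·A_surf·T⁴  ⇒  T⁴ = S/(1σ)   (ε cancels).
T⁴ = 129/(1·5.67×10⁻⁸) = 2.275×10⁹ K⁴.
T = (2.275×10⁹)^(1/4).

T ≈ 218 K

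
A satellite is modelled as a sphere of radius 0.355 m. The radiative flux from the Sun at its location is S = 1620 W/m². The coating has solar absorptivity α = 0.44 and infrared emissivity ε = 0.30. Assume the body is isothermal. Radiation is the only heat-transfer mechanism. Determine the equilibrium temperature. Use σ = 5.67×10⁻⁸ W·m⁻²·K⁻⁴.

T ≈ 320 K

At equilibrium, absorbed power = emitted power.
Absorbing cross-section = πr² = 0.3959 m²; emitting surface = 4πr² = 1.584 m² (ratio 4).
αS·A_cross = εσ·A_surf·T⁴  ⇒  T⁴ = αS/(ε·4σ).
T⁴ = 0.440·1620/(0.30·4·5.67×10⁻⁸) = 1.048×10¹⁰ K⁴.
T = (1.048×10¹⁰)^(1/4).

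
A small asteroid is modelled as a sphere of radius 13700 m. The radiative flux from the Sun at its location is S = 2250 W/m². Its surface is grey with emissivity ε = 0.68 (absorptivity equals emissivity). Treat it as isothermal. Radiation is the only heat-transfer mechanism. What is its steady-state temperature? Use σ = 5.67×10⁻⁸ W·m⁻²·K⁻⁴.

At equilibrium, absorbed power = emitted power.
Absorbing cross-section = πr² = 5.896×10⁸ m²; emitting surface = 4πr² = 2.359×10⁹ m² (ratio 4).
εS·A_cross = εσ·A_surf·T⁴  ⇒  T⁴ = S/(4σ)   (ε cancels).
T⁴ = 2250/(4·5.67×10⁻⁸) = 9.921×10⁹ K⁴.
T = (9.921×10⁹)^(1/4).

T ≈ 316 K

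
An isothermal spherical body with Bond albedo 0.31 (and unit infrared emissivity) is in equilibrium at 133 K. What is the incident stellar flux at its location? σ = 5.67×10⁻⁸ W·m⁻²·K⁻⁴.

(1−a)S·πr² = σ·4πr²·T⁴ ⇒ S = 4σT⁴/(1−a).
S = 4·5.67×10⁻⁸·3.129×10⁸/0.690.

S ≈ 103 W/m²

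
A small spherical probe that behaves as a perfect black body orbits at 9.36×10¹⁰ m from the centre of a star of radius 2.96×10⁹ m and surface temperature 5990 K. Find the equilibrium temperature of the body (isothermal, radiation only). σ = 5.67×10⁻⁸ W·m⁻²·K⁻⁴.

T ≈ 753 K

The star's surface emits σT_*⁴; at distance d the flux is S = σT_*⁴(R_*/d)².
S = 5.67×10⁻⁸·(5990)⁴·(2.96×10⁹/9.36×10¹⁰)² = 73000 W/m².
For an isothermal sphere T⁴ = (1−a)S/(4σ) = 3.219×10¹¹ K⁴.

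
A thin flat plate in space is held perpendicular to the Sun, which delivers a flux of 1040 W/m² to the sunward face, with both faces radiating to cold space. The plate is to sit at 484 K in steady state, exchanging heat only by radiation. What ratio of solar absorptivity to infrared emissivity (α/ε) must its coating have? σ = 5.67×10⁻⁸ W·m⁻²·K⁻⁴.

Balance: αS·A = εσ·2A·T⁴ ⇒ α/ε = 2σT⁴/S.
α/ε = 2·5.67×10⁻⁸·(484)⁴/1040 = 2·5.67×10⁻⁸·5.488×10¹⁰/1040.

α/ε ≈ 5.98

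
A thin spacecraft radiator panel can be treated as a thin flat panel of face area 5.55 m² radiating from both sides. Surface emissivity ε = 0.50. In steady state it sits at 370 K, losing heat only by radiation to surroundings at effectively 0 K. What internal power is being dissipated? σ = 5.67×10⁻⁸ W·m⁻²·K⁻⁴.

Steady state: P = εσA T⁴.
A = 2·5.55 = 11.10 m²; T⁴ = (370)⁴ = 1.874×10¹⁰ K⁴.
P = 0.50 × 5.67×10⁻⁸ × 11.10 × 1.874×10¹⁰.

P ≈ 5900 W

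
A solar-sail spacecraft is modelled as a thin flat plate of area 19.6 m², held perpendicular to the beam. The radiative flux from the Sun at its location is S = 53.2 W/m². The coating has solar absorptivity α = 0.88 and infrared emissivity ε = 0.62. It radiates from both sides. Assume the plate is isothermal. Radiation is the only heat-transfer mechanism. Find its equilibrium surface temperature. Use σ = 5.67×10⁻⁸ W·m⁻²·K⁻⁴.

At equilibrium, absorbed power = emitted power.
Absorbing cross-section = A = 19.60 m²; emitting surface = 2A = 39.20 m² (ratio 2).
αS·A_cross = εσ·A_surf·T⁴  ⇒  T⁴ = αS/(ε·2σ).
T⁴ = 0.880·53.2/(0.62·2·5.67×10⁻⁸) = 6.659×10⁸ K⁴.
T = (6.659×10⁸)^(1/4).

T ≈ 161 K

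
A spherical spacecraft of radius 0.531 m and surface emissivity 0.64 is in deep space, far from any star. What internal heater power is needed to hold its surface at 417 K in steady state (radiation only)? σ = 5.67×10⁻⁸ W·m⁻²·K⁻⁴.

P ≈ 3890 W

P = εσ·4πr²·T⁴.
4πr² = 3.543 m²; T⁴ = 3.024×10¹⁰ K⁴.
P = 0.64·5.67×10⁻⁸·3.543·3.024×10¹⁰.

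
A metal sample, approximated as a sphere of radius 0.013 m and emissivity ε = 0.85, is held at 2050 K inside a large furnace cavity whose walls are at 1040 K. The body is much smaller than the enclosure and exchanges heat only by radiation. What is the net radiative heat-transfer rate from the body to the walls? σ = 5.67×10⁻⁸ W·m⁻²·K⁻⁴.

P_net ≈ 1690 W

For a small grey body in a large enclosure: P_net = εσA(T_body⁴ − T_wall⁴).
A = 4πr² = 0.002124 m²; T_body⁴ − T_wall⁴ = 1.766×10¹³ − 1.170×10¹² = 1.649×10¹³ K⁴.
|P_net| = 0.85·5.67×10⁻⁸·0.002124·1.649×10¹³.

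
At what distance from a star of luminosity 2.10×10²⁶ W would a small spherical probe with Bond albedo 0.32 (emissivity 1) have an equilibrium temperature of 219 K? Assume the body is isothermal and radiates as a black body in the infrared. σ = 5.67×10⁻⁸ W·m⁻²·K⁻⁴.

For an isothermal black-emitting sphere, (1−a)S·πr² = σ·4πr²·T⁴ ⇒ S = 4σT⁴/(1−a).
S = 4·5.67×10⁻⁸·(219)⁴/0.680 = 767.2 W/m².
Flux falls as S = L/(4πd²), so d = √(L/(4πS)) = √(2.10×10²⁶/(4π·767.2)).

d ≈ 1.48×10¹¹ m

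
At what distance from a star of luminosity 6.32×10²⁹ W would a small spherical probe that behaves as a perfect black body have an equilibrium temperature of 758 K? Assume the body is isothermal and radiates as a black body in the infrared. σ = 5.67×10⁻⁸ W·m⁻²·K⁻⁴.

For an isothermal black-emitting sphere, (1−a)S·πr² = σ·4πr²·T⁴ ⇒ S = 4σT⁴/(1−a).
S = 4·5.67×10⁻⁸·(758)⁴/1.00 = 74870 W/m².
Flux falls as S = L/(4πd²), so d = √(L/(4πS)) = √(6.32×10²⁹/(4π·74870)).

d ≈ 8.20×10¹¹ m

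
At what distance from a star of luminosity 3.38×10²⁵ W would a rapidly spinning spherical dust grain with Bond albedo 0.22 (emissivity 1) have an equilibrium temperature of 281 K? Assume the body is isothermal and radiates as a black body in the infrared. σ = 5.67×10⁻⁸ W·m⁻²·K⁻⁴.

d ≈ 3.85×10¹⁰ m

For an isothermal black-emitting sphere, (1−a)S·πr² = σ·4πr²·T⁴ ⇒ S = 4σT⁴/(1−a).
S = 4·5.67×10⁻⁸·(281)⁴/0.780 = 1813 W/m².
Flux falls as S = L/(4πd²), so d = √(L/(4πS)) = √(3.38×10²⁵/(4π·1813)).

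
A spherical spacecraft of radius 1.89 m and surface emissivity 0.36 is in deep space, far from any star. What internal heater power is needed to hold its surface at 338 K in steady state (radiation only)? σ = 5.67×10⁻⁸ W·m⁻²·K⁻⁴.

P ≈ 12000 W

P = εσ·4πr²·T⁴.
4πr² = 44.89 m²; T⁴ = 1.305×10¹⁰ K⁴.
P = 0.36·5.67×10⁻⁸·44.89·1.305×10¹⁰.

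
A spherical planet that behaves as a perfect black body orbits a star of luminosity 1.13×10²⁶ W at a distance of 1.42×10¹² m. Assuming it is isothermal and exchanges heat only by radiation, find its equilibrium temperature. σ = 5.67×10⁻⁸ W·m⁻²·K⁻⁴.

T ≈ 66.6 K

First find the stellar flux at distance d: S = L/(4πd²) = 1.13×10²⁶/(4π·(1.42×10¹²)²) = 4.460 W/m².
For an isothermal sphere, absorbed (1−a)S·πr² = emitted σ·4πr²·T⁴, so T⁴ = (1−a)S/(4σ).
T⁴ = 1.00·4.460/(4·5.67×10⁻⁸) = 1.966×10⁷ K⁴.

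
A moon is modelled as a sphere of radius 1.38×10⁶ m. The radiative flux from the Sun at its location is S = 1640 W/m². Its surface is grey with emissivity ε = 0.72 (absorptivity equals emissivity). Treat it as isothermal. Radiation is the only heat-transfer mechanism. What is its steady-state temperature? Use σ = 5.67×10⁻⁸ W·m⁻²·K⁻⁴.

At equilibrium, absorbed power = emitted power.
Absorbing cross-section = πr² = 5.983×10¹² m²; emitting surface = 4πr² = 2.393×10¹³ m² (ratio 4).
εS·A_cross = εσ·A_surf·T⁴  ⇒  T⁴ = S/(4σ)   (ε cancels).
T⁴ = 1640/(4·5.67×10⁻⁸) = 7.231×10⁹ K⁴.
T = (7.231×10⁹)^(1/4).

T ≈ 292 K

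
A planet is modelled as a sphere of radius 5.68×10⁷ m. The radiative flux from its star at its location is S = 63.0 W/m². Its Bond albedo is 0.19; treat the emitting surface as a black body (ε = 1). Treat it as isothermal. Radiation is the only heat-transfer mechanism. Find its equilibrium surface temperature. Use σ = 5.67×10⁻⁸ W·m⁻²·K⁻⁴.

T ≈ 122 K

At equilibrium, absorbed power = emitted power.
Absorbing cross-section = πr² = 1.014×10¹⁶ m²; emitting surface = 4πr² = 4.054×10¹⁶ m² (ratio 4).
(1−a)S·A_cross = εσ·A_surf·T⁴  ⇒  T⁴ = (1−a)S/(4σ).
T⁴ = 0.810·63.0/(4·5.67×10⁻⁸) = 2.250×10⁸ K⁴.
T = (2.250×10⁸)^(1/4).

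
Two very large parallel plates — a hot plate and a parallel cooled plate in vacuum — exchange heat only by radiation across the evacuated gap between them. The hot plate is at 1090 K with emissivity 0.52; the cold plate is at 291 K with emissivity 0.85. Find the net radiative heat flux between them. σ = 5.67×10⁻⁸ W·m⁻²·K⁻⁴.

q ≈ 37900 W/m²

For two infinite grey parallel plates, q = σ(T₁⁴ − T₂⁴)/(1/ε₁ + 1/ε₂ − 1).
T₁⁴ − T₂⁴ = 1.412×10¹² − 7.171×10⁹ = 1.404×10¹² K⁴.
1/ε₁ + 1/ε₂ − 1 = 1.923 + 1.176 − 1 = 2.100.
q = 5.67×10⁻⁸ × 1.404×10¹² / 2.100.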